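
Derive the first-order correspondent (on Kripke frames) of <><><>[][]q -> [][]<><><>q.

This is a Sahlqvist (Geach-type) schema ◇^3□^2q → □^2◇^3q.
First-order correspondent: forall x forall y forall z ((x R^3 y & x R^2 z) -> exists w (y R^2 w & z R^3 w)).

forall x forall y forall z ((x R^3 y & x R^2 z) -> exists w (y R^2 w & z R^3 w))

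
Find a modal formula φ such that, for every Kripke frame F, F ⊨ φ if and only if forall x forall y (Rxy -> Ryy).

This is shift-reflexivity; the standard corresponding axiom is T□: □(□p → p).
Suppose □(□p→p) is valid. Take Rxy and set V(p)={w : Ryw}. Then at y, □p holds; since □(□p→p) at x, □p→p at y, so p at y, i.e. Ryy.

□(□p → p)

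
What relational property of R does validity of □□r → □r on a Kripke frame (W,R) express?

Density

This is the C4 axiom.
It corresponds to density: ∀x ∀y (Rxy → ∃z (Rxz ∧ Rzy)).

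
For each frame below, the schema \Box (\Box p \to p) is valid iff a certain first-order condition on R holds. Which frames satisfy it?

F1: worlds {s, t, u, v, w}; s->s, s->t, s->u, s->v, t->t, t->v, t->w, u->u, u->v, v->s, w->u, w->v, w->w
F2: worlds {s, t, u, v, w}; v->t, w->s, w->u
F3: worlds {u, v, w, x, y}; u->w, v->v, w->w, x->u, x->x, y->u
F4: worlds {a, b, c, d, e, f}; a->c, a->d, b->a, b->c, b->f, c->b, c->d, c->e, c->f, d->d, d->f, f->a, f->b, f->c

This is the axiom for shift-reflexivity; its first-order frame correspondent is \forall x \forall y (Rxy \to Ryy).
F1: fails — Ruv but not Rvv.
F2: fails — Rvt but not Rtt.
F3: fails — Rxu but not Ruu.
F4: fails — Rbc but not Rcc.
Valid on no frame.

none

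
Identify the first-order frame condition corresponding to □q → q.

Reflexivity

Suppose □q→q is valid. At any x set V(q)={w : Rxw}. Then □q holds at x, so q holds at x, i.e. Rxx.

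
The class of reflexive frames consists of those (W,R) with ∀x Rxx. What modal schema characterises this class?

□p → p

A defining formula is □p → p (the T axiom).
Suppose □p→p is valid. At any x set V(p)={w : Rxw}. Then □p holds at x, so p holds at x, i.e. Rxx.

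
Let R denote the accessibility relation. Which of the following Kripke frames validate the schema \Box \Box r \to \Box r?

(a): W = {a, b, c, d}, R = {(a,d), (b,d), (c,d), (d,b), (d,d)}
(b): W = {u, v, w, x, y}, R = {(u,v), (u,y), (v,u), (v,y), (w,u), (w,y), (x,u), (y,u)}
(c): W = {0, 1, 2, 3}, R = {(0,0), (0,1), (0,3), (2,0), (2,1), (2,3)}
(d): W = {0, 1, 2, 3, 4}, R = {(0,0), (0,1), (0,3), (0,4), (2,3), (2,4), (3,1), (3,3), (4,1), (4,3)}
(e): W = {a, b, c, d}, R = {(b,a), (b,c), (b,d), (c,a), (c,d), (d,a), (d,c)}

Frame correspondent (Sahlqvist): \forall x \forall y (Rxy \to \exists z (Rxz \wedge Rzy)) — i.e. density.
(a): satisfies the condition.
(b): fails — Ruv but no z with Ruz and Rzv.
(c): satisfies the condition.
(d): fails — R24 but no z with R2z and Rz4.
(e): fails — Rcd but no z with Rcz and Rzd.
Valid on: (a), (c).

(a), (c)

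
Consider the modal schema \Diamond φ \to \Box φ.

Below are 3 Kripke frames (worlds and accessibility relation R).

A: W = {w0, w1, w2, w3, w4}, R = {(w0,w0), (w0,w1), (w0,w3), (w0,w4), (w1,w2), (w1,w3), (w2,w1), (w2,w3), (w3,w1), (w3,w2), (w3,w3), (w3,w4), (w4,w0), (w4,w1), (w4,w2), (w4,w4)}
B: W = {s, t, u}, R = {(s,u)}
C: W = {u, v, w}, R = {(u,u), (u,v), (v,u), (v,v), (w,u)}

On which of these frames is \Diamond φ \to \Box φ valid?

B

The schema corresponds to partial functionality: \forall x \forall y \forall z (Rxy \wedge Rxz \to y = z).
A: fails — w0 sees both w0 and w1.
B: satisfies the condition.
C: fails — u sees both u and v.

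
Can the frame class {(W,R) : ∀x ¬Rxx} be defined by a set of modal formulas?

Any modally definable frame class is closed under surjective bounded morphisms.
The 2-cycle (worlds 0,1 with 0→1→0) is irreflexive, and the map sending every world to a single reflexive point • is a surjective bounded morphism (forth: every edge maps to (•,•); back: every world has a successor). So any modal formula valid on the 2-cycle is also valid on the reflexive point, which is not irreflexive.
Hence irreflexivity is not modally definable.

No — not modally definable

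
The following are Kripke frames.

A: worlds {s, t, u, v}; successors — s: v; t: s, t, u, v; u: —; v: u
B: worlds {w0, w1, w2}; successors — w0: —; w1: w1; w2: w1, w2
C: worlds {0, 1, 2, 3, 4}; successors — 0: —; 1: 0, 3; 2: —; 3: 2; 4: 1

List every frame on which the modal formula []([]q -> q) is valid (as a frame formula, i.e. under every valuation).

The schema corresponds to shift-reflexivity: forall x forall y (Rxy -> Ryy).
A: fails — Rtv but not Rvv.
B: holds.
C: fails — R10 but not R00.

B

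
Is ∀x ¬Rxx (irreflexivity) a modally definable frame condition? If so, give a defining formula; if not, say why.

If a class were modally definable it would be closed under surjective bounded morphisms (Goldblatt–Thomason).
The 5-cycle (worlds a,b,c,d,e with a→b→c→d→e→a) is irreflexive, and the map sending every world to a single reflexive point • is a surjective bounded morphism (forth: every edge maps to (•,•); back: every world has a successor). So any modal formula valid on the 5-cycle is also valid on the reflexive point, which is not irreflexive.
So the class is not modally definable.

Not modally definable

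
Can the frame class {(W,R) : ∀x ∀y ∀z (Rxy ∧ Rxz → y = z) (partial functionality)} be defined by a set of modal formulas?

This is a Sahlqvist condition; the CD axiom ◇q → □q defines it.

Yes — defined by ◇q → □q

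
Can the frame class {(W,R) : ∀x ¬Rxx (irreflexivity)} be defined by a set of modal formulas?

No — not modally definable

Modal frame validity is preserved under surjective bounded morphisms.
The 3-cycle (worlds a,b,c with a→b→c→a) is irreflexive, and the map sending every world to a single reflexive point • is a surjective bounded morphism (forth: every edge maps to (•,•); back: every world has a successor). So any modal formula valid on the 3-cycle is also valid on the reflexive point, which is not irreflexive.
So no modal formula (or set of formulas) defines exactly the irreflexive frames.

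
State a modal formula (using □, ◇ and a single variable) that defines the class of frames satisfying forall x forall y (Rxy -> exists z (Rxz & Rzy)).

The condition is density. The C4 schema □□q → □q defines it.
Suppose □□q→□q is valid. Take Rxy and set V(q)={w : xR²w}. Then □□q at x, so □q at x, so q at y, i.e. ∃z(Rxz∧Rzy).

□□q → □q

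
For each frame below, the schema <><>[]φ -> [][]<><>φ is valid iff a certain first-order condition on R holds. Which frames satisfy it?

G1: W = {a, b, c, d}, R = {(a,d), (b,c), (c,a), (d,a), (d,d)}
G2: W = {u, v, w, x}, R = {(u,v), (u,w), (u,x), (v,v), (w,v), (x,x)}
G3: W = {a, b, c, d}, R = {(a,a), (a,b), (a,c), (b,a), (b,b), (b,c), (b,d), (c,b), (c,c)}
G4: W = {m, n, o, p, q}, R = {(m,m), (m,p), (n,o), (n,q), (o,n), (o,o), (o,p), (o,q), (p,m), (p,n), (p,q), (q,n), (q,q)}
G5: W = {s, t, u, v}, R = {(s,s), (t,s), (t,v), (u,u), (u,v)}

G1

Frame correspondent (Sahlqvist): forall x forall y forall z ((x R^2 y & x R^2 z) -> exists w (yRw & z R^2 w)) — i.e. a generalized confluence (Geach) condition.
G1: holds.
G2: fails — uR²v, uR²x but no t with vRt and xR²t.
G3: fails — aR²a, aR²d but no w with aRw and dR²w.
G4: fails — mR²m, mR²q but no w with mRw and qR²w.
G5: fails — uR²u, uR²v but no w with uRw and vR²w.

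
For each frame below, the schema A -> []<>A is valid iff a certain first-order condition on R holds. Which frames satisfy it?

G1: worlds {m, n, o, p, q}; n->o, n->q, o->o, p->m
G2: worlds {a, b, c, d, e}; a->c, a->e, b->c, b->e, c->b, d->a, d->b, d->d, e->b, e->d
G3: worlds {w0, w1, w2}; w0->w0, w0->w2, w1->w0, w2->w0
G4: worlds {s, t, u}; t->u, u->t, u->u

The schema corresponds to symmetry: forall x forall y (Rxy -> Ryx).
G1: fails — Rno but not Ron.
G2: fails — Rae but not Rea.
G3: fails — Rw1w0 but not Rw0w1.
G4: ✓.

G4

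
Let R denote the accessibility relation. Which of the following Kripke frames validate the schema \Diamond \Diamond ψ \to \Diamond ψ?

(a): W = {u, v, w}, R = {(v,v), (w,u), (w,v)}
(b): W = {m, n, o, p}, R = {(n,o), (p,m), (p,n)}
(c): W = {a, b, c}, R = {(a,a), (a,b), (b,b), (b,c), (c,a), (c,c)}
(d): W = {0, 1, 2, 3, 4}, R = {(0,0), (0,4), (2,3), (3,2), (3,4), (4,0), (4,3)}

The schema corresponds to transitivity: \forall x \forall y \forall z (Rxy \wedge Ryz \to Rxz).
(a): satisfies the condition.
(b): fails — Rpn and Rno but not Rpo.
(c): fails — Rbc and Rca but not Rba.
(d): fails — R34 and R43 but not R33.

(a)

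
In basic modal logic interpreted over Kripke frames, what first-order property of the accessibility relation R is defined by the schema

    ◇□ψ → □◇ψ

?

Convergence

Suppose ◇□ψ→□◇ψ is valid. Take Rxy, Rxz and set V(ψ)={w : Ryw}. Then □ψ at y so ◇□ψ at x, so □◇ψ at x, so ◇ψ at z, giving w with Rzw and Ryw.
The converse is a direct semantic check.
Frame condition: ∀x ∀y ∀z (Rxy ∧ Rxz → ∃w (Ryw ∧ Rzw)).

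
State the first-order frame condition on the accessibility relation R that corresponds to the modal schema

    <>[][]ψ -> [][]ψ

This is a Sahlqvist (Geach-type) schema ◇^1□^2ψ → □^2◇^0ψ.
First-order correspondent: forall x forall y forall z ((xRy & x R^2 z) -> exists w (y R^2 w & z = w)).

forall x forall y forall z ((xRy & x R^2 z) -> exists w (y R^2 w & z = w))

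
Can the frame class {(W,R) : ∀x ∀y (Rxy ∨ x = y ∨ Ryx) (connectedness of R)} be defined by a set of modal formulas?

Any modally definable frame class is closed under disjoint unions.
Take 3 disjoint single-world reflexive frames: each is trivially connected, but their disjoint union has 3 worlds with no edge between distinct components, so it is not connected.
So no modal formula (or set of formulas) defines exactly the connected frames.

Not modally definable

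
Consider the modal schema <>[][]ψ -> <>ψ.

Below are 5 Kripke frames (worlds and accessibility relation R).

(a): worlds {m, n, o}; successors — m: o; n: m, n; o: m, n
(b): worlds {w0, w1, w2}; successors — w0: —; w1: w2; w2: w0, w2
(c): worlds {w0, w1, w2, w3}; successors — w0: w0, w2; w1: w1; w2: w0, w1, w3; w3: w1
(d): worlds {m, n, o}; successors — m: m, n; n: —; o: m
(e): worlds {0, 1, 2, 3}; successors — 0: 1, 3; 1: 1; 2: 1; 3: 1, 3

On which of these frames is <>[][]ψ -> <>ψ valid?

The schema corresponds to a generalized confluence (Geach) condition: forall x forall y (xRy -> exists w (y R^2 w & xRw)).
(a): satisfies the condition.
(b): fails — w2Rw0 but no w with w0R²w and w2Rw.
(c): satisfies the condition.
(d): fails — mRn but no w with nR²w and mRw.
(e): satisfies the condition.

(a), (c), (e)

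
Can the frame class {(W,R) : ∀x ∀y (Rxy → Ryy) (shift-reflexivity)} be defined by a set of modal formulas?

Yes: it is shift-reflexivity, defined by the T□ schema □(□p → p).

Definable; □(□p → p) defines it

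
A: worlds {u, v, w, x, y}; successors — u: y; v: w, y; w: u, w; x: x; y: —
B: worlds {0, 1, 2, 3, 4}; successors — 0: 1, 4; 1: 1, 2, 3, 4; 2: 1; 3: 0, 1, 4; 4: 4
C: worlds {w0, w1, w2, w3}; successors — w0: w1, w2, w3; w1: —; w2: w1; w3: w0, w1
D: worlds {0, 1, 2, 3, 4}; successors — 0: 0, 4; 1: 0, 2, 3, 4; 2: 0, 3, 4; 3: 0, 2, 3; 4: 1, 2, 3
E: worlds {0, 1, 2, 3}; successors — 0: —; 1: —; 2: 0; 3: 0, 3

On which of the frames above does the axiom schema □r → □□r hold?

E

The schema corresponds to transitivity: ∀x ∀y ∀z (Rxy ∧ Ryz → Rxz).
A: fails — Rwu and Ruy but not Rwy.
B: fails — R31 and R12 but not R32.
C: fails — Rw3w0 and Rw0w2 but not Rw3w2.
D: fails — R32 and R24 but not R34.
E: ✓.
Valid on: E.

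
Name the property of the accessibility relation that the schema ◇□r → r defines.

This is frame-equivalent to r → □◇r (substitute ¬r for r and contrapose).
Suppose r→□◇r is valid. Take Rxy and set V(r)={x}. Then r at x, so □◇r at x, so ◇r at y, so some z with Ryz has r; z=x, i.e. Ryx.

symmetry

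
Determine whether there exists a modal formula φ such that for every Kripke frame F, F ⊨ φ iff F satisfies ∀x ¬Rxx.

Not definable by any modal formula

If a class were modally definable it would be closed under surjective bounded morphisms (Goldblatt–Thomason).
The 4-cycle (worlds a,b,c,d with a→b→c→d→a) is irreflexive, and the map sending every world to a single reflexive point • is a surjective bounded morphism (forth: every edge maps to (•,•); back: every world has a successor). So any modal formula valid on the 4-cycle is also valid on the reflexive point, which is not irreflexive.
So the class is not modally definable.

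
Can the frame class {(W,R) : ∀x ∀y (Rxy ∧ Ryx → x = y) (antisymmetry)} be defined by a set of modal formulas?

Not modally definable

Any modally definable frame class is closed under surjective bounded morphisms.
The 8-cycle (worlds s,t,u,v,w,x,y,z with s→t→u→v→w→x→y→z→s) is antisymmetric. Sending even-indexed worlds to a and odd-indexed worlds to b is a surjective bounded morphism onto the two-world frame with a↔b, which is not antisymmetric.
So no modal formula (or set of formulas) defines exactly the antisymmetric frames.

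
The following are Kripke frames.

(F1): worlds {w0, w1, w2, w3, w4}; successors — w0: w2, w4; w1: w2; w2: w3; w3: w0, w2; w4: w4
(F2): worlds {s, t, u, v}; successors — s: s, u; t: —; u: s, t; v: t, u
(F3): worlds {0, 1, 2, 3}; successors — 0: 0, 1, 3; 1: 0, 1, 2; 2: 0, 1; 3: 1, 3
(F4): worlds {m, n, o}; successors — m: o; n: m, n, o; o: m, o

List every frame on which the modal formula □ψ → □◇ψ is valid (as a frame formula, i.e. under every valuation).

(F3), (F4)

Frame correspondent (Sahlqvist): ∀x ∀z (xRz → ∃w (xRw ∧ zRw)) — i.e. a generalized confluence (Geach) condition.
(F1): fails — w0Rw2 but no w with w0Rw and w2Rw.
(F2): fails — uRt but no w with uRw and tRw.
(F3): condition met.
(F4): condition met.
Valid on: (F3), (F4).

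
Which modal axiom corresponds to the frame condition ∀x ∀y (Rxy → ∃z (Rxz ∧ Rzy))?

A defining formula is □□p → □p (the C4 axiom).

□□p → □p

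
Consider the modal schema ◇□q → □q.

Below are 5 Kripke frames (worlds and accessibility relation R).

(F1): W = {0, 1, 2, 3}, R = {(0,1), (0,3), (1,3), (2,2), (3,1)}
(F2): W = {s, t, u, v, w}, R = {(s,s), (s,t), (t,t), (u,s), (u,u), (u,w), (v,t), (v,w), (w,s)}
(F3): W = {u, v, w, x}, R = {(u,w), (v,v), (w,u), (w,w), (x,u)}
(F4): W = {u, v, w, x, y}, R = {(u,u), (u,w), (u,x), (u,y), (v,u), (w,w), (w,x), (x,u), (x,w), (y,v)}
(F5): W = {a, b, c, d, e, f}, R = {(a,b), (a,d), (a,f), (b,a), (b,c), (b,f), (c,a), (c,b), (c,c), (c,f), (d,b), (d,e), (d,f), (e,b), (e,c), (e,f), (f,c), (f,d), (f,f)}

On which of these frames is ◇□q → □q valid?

This is the axiom for the Euclidean property; its first-order frame correspondent is ∀x ∀y ∀z (Rxy ∧ Rxz → Ryz).
(F1): fails — R01 and R01 but not R11.
(F2): fails — Rst and Rss but not Rts.
(F3): fails — Rwu and Rwu but not Ruu.
(F4): fails — Ruw and Ruu but not Rwu.
(F5): fails — Rab and Rab but not Rbb.

none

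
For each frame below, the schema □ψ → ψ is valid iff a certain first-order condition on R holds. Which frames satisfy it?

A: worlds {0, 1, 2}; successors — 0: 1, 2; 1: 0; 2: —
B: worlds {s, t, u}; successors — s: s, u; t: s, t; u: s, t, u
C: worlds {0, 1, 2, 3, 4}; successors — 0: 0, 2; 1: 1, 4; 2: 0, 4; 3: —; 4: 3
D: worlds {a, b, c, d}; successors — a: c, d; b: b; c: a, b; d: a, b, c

Frame correspondent (Sahlqvist): ∀x Rxx — i.e. reflexivity.
A: fails — world 0 does not see itself.
B: satisfies the condition.
C: fails — world 2 does not see itself.
D: fails — world a does not see itself.
Valid on: B.

B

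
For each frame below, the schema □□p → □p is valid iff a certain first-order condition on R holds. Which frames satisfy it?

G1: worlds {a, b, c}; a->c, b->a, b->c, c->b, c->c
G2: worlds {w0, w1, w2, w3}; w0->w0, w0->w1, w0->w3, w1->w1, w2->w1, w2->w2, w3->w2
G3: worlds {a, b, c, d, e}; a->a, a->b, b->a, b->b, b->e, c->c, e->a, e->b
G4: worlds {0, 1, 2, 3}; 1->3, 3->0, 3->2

G2, G3

Frame correspondent (Sahlqvist): ∀x ∀y (Rxy → ∃z (Rxz ∧ Rzy)) — i.e. density.
G1: fails — Rba but no z with Rbz and Rza.
G2: ✓.
G3: ✓.
G4: fails — R32 but no z with R3z and Rz2.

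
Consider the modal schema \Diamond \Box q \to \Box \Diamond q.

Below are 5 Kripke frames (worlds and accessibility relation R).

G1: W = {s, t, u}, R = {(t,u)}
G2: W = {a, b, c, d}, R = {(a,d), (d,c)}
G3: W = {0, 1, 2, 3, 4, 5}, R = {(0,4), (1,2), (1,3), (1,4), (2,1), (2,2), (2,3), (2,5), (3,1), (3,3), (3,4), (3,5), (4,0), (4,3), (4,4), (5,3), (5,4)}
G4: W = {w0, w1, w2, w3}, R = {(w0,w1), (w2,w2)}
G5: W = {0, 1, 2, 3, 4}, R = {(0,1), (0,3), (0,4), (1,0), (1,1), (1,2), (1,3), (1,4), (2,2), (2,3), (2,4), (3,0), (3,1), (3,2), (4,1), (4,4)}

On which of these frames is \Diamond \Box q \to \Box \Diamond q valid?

Frame correspondent (Sahlqvist): \forall x \forall y \forall z (Rxy \wedge Rxz \to \exists w (Ryw \wedge Rzw)) — i.e. convergence.
G1: fails — Rtu and Rtu but u and u have no common successor.
G2: fails — Rdc and Rdc but c and c have no common successor.
G3: ✓.
G4: fails — Rw0w1 and Rw0w1 but w1 and w1 have no common successor.
G5: ✓.
Valid on: G3, G5.

G3, G5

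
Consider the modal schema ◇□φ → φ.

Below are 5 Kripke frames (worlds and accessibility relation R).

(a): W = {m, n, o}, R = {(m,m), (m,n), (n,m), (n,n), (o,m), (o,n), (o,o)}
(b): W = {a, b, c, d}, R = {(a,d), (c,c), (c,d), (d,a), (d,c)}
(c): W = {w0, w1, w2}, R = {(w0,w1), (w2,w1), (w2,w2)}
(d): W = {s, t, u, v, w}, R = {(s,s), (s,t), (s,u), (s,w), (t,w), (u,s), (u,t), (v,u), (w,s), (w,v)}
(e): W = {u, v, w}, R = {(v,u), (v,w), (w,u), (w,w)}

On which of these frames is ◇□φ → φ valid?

Frame correspondent (Sahlqvist): ∀x ∀y (Rxy → Ryx) — i.e. symmetry.
(a): fails — Rom but not Rmo.
(b): condition met.
(c): fails — Rw0w1 but not Rw1w0.
(d): fails — Rut but not Rtu.
(e): fails — Rvu but not Ruv.
Valid on: (b).

(b)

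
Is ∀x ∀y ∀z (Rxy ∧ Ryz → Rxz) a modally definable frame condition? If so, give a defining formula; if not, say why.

Yes — defined by □r → □□r

The condition is transitivity. A defining modal formula is □r → □□r.
Suppose □r→□□r is valid. Take Rxy, Ryz and set V(r)={w : Rxw}. Then □r at x, so □□r at x, so □r at y, so r at z, i.e. Rxz.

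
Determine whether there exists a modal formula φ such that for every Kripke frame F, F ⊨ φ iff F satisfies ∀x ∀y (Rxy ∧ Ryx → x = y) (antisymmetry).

No

Any modally definable frame class is closed under surjective bounded morphisms.
The 8-cycle (worlds a,b,c,d,e,f,g,h with a→b→c→d→e→f→g→h→a) is antisymmetric. Sending even-indexed worlds to s and odd-indexed worlds to t is a surjective bounded morphism onto the two-world frame with s↔t, which is not antisymmetric.
Hence antisymmetry is not modally definable.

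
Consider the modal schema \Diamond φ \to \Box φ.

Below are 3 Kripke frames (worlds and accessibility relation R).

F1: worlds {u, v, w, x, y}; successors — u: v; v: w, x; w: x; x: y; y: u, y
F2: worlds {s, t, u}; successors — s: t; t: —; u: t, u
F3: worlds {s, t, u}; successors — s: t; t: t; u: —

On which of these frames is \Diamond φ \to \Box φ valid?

This is the axiom for partial functionality; its first-order frame correspondent is \forall x \forall y \forall z (Rxy \wedge Rxz \to y = z).
F1: fails — v sees both w and x.
F2: fails — u sees both t and u.
F3: holds.
Valid on: F3.

F3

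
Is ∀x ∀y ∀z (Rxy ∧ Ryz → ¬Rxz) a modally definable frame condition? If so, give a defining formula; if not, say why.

Modal frame validity is preserved under surjective bounded morphisms.
The 5-cycle (worlds s,t,u,v,w with s→t→u→v→w→s) is intransitive. Mapping every world to a single reflexive point • is a surjective bounded morphism; the reflexive point is not intransitive (R••∧R•• but R••).
Hence intransitivity is not modally definable.

No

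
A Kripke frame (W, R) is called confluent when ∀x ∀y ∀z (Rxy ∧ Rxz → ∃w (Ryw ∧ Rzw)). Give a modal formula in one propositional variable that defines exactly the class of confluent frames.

◇□ψ → □◇ψ

A defining formula is ◇□ψ → □◇ψ (the .2 axiom).
Suppose ◇□ψ→□◇ψ is valid. Take Rxy, Rxz and set V(ψ)={w : Ryw}. Then □ψ at y so ◇□ψ at x, so □◇ψ at x, so ◇ψ at z, giving w with Rzw and Ryw.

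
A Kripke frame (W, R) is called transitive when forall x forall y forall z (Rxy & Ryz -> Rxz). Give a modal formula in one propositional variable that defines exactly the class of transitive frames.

□q → □□q

The condition is transitivity. The 4 schema □q → □□q defines it.
Suppose □q→□□q is valid. Take Rxy, Ryz and set V(q)={w : Rxw}. Then □q at x, so □□q at x, so □q at y, so q at z, i.e. Rxz.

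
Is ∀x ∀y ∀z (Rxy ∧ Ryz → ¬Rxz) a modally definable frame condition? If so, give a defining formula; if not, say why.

Not definable by any modal formula

Any modally definable frame class is closed under surjective bounded morphisms.
The 3-cycle (worlds a,b,c with a→b→c→a) is intransitive. Mapping every world to a single reflexive point • is a surjective bounded morphism; the reflexive point is not intransitive (R••∧R•• but R••).
So no modal formula (or set of formulas) defines exactly the intransitive frames.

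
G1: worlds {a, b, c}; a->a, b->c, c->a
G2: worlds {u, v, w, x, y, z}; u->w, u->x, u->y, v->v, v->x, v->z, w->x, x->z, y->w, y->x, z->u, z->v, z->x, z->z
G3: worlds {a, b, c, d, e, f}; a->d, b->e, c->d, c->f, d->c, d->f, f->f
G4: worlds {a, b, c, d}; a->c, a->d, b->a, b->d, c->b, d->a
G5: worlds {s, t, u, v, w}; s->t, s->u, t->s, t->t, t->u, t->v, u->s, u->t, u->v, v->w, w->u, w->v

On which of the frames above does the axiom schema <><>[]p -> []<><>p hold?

The schema corresponds to a generalized confluence (Geach) condition: forall x forall y forall z ((x R^2 y & xRz) -> exists w (yRw & z R^2 w)).
G1: satisfies the condition.
G2: fails — uR²w, uRw but no t with wRt and wR²t.
G3: satisfies the condition.
G4: fails — bR²a, bRa but no w with aRw and aR²w.
G5: fails — tR²v, tRs but no w* with vRw* and sR²w*.
Valid on: G1, G3.

G1, G3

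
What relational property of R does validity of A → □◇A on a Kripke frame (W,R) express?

symmetry

Suppose A→□◇A is valid. Take Rxy and set V(A)={x}. Then A at x, so □◇A at x, so ◇A at y, so some z with Ryz has A; z=x, i.e. Ryx.
The converse is a direct semantic check.
Frame condition: ∀x ∀y (Rxy → Ryx).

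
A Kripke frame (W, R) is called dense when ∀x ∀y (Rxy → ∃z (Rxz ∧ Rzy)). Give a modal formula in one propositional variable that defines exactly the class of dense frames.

This is density; the standard corresponding axiom is C4: □□ψ → □ψ.
Suppose □□ψ→□ψ is valid. Take Rxy and set V(ψ)={w : xR²w}. Then □□ψ at x, so □ψ at x, so ψ at y, i.e. ∃z(Rxz∧Rzy).

□□ψ → □ψ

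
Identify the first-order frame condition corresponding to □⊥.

emptiness of R

□⊥ is valid iff no world has any successor (otherwise □⊥ fails at any world with one).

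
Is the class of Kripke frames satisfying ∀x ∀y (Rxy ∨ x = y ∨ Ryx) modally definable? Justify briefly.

Not modally definable

Modal frame validity is preserved under disjoint unions.
Take 4 disjoint single-world reflexive frames: each is trivially connected, but their disjoint union has 4 worlds with no edge between distinct components, so it is not connected.
So no modal formula (or set of formulas) defines exactly the connected frames.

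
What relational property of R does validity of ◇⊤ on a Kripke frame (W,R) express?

◇⊤ holds at w iff w has a successor, so frame-validity of ◇⊤ is exactly seriality. Equivalently via □r → ◇r:
Suppose □r→◇r is valid. At any x set V(r)=W. Then □r at x, so ◇r at x, so x has a successor.

seriality: ∀x ∃y Rxy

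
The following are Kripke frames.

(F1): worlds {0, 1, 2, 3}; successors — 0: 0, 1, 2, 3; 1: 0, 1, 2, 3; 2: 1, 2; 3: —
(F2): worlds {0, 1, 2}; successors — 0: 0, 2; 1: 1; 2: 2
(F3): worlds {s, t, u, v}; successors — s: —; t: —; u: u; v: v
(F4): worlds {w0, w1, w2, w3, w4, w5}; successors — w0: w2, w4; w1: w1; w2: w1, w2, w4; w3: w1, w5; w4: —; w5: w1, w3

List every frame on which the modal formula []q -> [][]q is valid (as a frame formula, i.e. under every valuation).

(F2), (F3)

The schema corresponds to transitivity: forall x forall y forall z (Rxy & Ryz -> Rxz).
(F1): fails — R21 and R10 but not R20.
(F2): ✓.
(F3): ✓.
(F4): fails — Rw3w5 and Rw5w3 but not Rw3w3.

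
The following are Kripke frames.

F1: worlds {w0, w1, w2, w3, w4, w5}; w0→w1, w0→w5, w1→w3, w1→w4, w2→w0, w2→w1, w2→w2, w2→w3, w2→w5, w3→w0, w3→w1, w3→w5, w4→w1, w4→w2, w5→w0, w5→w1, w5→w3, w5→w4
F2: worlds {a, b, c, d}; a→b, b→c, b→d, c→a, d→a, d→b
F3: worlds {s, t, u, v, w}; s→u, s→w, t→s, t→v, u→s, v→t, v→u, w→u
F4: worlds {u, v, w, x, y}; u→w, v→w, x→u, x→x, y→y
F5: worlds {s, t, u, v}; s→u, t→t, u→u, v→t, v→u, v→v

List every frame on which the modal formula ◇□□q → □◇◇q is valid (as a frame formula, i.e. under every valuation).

F1

The schema corresponds to a generalized confluence (Geach) condition: ∀x ∀y ∀z ((xRy ∧ xRz) → ∃w (yR²w ∧ zR²w)).
F1: ✓.
F2: fails — dRa, dRb but no w with aR²w and bR²w.
F3: fails — sRu, sRw but no w* with uR²w* and wR²w*.
F4: fails — uRw, uRw but no t with wR²t and wR²t.
F5: fails — vRt, vRu but no w with tR²w and uR²w.
Valid on: F1.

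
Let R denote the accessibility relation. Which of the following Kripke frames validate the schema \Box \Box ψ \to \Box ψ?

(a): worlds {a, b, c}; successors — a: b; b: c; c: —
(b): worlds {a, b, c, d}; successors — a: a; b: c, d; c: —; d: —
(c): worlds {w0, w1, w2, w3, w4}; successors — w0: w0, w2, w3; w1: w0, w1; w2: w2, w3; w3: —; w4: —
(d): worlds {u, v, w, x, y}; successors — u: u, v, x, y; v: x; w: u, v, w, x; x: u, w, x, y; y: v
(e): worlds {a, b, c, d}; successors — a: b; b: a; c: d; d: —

This is the axiom for density; its first-order frame correspondent is \forall x \forall y (Rxy \to \exists z (Rxz \wedge Rzy)).
(a): fails — Rab but no z with Raz and Rzb.
(b): fails — Rbc but no z with Rbz and Rzc.
(c): satisfies the condition.
(d): fails — Ryv but no z with Ryz and Rzv.
(e): fails — Rab but no z with Raz and Rzb.
Valid on: (c).

(c)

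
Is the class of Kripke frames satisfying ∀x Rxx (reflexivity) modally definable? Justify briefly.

Yes — defined by □q → q

The condition is reflexivity. A defining modal formula is □q → q.
Suppose □q→q is valid. At any x set V(q)={w : Rxw}. Then □q holds at x, so q holds at x, i.e. Rxx.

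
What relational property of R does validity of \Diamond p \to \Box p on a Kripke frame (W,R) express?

partial functionality

Suppose ◇p→□p is valid. Take Rxy, Rxz and set V(p)={y}. Then ◇p at x, so □p at x, so p at z, i.e. z=y.
Conversely, any frame satisfying \forall x \forall y \forall z (Rxy \wedge Rxz \to y = z) validates the schema.
So the correspondent is partial functionality.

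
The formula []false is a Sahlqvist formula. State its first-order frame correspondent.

□⊥ is valid iff no world has any successor (otherwise □⊥ fails at any world with one).

Emptiness of R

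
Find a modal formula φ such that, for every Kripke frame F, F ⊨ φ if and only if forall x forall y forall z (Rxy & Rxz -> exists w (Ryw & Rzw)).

This is convergence; the standard corresponding axiom is .2: ◇□ψ → □◇ψ.
Suppose ◇□ψ→□◇ψ is valid. Take Rxy, Rxz and set V(ψ)={w : Ryw}. Then □ψ at y so ◇□ψ at x, so □◇ψ at x, so ◇ψ at z, giving w with Rzw and Ryw.

◇□ψ → □◇ψ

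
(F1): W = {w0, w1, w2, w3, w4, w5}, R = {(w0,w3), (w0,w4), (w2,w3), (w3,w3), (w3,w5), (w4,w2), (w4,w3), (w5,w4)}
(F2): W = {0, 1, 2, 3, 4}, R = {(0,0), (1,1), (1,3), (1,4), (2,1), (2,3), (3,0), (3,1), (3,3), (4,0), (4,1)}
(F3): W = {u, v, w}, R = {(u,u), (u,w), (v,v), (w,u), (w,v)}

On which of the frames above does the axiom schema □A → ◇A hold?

(F2), (F3)

The schema corresponds to seriality: ∀x ∃y Rxy.
(F1): fails — world w1 has no successor.
(F2): condition met.
(F3): condition met.
Valid on: (F2), (F3).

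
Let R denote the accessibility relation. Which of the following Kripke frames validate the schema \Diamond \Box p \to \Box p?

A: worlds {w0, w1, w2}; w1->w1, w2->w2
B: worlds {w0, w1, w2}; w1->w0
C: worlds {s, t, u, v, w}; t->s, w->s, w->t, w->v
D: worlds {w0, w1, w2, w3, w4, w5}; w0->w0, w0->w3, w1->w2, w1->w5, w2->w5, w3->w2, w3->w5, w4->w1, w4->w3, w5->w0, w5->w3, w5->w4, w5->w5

A

The schema corresponds to the Euclidean property: \forall x \forall y \forall z (Rxy \wedge Rxz \to Ryz).
A: condition met.
B: fails — Rw1w0 and Rw1w0 but not Rw0w0.
C: fails — Rts and Rts but not Rss.
D: fails — Rw0w3 and Rw0w0 but not Rw3w0.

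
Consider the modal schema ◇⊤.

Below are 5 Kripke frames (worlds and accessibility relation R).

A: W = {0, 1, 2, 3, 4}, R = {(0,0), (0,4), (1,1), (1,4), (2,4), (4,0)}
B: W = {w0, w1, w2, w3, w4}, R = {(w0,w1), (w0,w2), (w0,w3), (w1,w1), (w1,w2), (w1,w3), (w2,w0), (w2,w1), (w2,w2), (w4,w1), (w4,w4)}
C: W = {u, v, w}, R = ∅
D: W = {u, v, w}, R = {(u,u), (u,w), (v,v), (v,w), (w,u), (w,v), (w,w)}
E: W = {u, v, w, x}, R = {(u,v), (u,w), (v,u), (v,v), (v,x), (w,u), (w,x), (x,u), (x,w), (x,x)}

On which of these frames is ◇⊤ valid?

Frame correspondent (Sahlqvist): ∀x ∃y Rxy — i.e. seriality.
A: fails — world 3 has no successor.
B: fails — world w3 has no successor.
C: fails — world u has no successor.
D: holds.
E: holds.
Valid on: D, E.

D, E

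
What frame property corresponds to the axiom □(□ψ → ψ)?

Suppose □(□ψ→ψ) is valid. Take Rxy and set V(ψ)={w : Ryw}. Then at y, □ψ holds; since □(□ψ→ψ) at x, □ψ→ψ at y, so ψ at y, i.e. Ryy.

shift-reflexivity: ∀x ∀y (Rxy → Ryy)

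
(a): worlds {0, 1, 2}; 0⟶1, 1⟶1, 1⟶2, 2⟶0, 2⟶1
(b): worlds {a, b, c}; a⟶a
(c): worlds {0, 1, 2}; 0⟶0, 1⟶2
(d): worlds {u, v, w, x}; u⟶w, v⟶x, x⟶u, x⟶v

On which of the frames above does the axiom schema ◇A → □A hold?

(b), (c)

This is the axiom for partial functionality; its first-order frame correspondent is ∀x ∀y ∀z (Rxy ∧ Rxz → y = z).
(a): fails — 1 sees both 1 and 2.
(b): satisfies the condition.
(c): satisfies the condition.
(d): fails — x sees both u and v.
Valid on: (b), (c).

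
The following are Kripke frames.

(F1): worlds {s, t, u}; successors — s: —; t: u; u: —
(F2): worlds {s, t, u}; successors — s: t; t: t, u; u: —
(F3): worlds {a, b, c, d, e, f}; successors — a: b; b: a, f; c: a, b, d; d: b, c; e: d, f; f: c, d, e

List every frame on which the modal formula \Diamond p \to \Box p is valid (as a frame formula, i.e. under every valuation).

The schema corresponds to partial functionality: \forall x \forall y \forall z (Rxy \wedge Rxz \to y = z).
(F1): ✓.
(F2): fails — t sees both t and u.
(F3): fails — b sees both a and f.

(F1)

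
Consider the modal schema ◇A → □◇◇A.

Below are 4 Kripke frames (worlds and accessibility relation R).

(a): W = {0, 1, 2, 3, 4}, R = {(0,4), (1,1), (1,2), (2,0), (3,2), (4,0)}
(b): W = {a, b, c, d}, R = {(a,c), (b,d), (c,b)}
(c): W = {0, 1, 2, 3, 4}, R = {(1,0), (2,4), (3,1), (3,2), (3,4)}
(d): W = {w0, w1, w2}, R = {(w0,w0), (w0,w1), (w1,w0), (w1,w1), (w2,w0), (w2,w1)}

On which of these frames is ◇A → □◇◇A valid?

Frame correspondent (Sahlqvist): ∀x ∀y ∀z ((xRy ∧ xRz) → ∃w (y = w ∧ zR²w)) — i.e. a generalized confluence (Geach) condition.
(a): fails — 1R1, 1R2 but no w with 1=w and 2R²w.
(b): fails — aRc, aRc but no w with c=w and cR²w.
(c): fails — 1R0, 1R0 but no w with 0=w and 0R²w.
(d): holds.
Valid on: (d).

(d)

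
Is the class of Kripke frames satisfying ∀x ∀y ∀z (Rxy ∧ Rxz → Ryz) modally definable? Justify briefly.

Yes, by ◇r → □◇r

The condition is the Euclidean property. A defining modal formula is ◇r → □◇r.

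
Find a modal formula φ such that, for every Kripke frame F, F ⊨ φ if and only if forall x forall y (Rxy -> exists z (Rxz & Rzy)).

This is density; the standard corresponding axiom is C4: □□s → □s.
Suppose □□s→□s is valid. Take Rxy and set V(s)={w : xR²w}. Then □□s at x, so □s at x, so s at y, i.e. ∃z(Rxz∧Rzy).

□□s → □s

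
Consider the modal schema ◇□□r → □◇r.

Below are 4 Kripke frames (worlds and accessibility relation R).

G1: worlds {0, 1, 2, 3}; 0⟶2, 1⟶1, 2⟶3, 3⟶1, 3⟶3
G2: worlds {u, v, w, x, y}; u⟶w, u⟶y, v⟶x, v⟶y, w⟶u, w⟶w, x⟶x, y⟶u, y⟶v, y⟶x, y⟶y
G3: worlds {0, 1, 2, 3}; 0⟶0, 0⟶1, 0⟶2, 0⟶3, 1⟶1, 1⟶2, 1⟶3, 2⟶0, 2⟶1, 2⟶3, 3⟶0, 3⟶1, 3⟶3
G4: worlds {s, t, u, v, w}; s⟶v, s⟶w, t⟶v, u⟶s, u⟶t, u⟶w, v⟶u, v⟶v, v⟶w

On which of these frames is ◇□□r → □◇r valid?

G1, G3

Frame correspondent (Sahlqvist): ∀x ∀y ∀z ((xRy ∧ xRz) → ∃w (yR²w ∧ zRw)) — i.e. a generalized confluence (Geach) condition.
G1: holds.
G2: fails — yRx, yRu but no t with xR²t and uRt.
G3: holds.
G4: fails — sRv, sRw but no w* with vR²w* and wRw*.
Valid on: G1, G3.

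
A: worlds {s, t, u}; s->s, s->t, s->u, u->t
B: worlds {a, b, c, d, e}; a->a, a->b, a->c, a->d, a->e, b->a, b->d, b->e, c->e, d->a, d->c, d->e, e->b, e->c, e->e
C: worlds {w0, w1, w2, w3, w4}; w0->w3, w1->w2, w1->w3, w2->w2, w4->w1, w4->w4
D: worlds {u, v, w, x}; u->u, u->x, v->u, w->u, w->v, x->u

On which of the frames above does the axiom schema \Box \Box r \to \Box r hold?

This is the axiom for density; its first-order frame correspondent is \forall x \forall y (Rxy \to \exists z (Rxz \wedge Rzy)).
A: fails — Rut but no z with Ruz and Rzt.
B: satisfies the condition.
C: fails — Rw1w3 but no z with Rw1z and Rzw3.
D: fails — Rwv but no z with Rwz and Rzv.
Valid on: B.

B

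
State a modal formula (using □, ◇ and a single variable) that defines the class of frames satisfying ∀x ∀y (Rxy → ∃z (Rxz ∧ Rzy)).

□□q → □q

A defining formula is □□q → □q (the C4 axiom).
Suppose □□q→□q is valid. Take Rxy and set V(q)={w : xR²w}. Then □□q at x, so □q at x, so q at y, i.e. ∃z(Rxz∧Rzy).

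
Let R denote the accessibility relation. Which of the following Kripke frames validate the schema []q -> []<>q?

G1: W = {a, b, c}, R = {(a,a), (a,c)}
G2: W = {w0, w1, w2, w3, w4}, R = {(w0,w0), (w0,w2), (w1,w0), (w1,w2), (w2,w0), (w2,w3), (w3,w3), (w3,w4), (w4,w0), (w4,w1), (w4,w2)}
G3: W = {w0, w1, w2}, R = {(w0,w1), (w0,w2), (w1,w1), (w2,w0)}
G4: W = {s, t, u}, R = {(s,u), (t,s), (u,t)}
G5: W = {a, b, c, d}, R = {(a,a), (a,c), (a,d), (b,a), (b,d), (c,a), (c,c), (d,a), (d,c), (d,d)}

G5

This is the axiom for a generalized confluence (Geach) condition; its first-order frame correspondent is forall x forall z (xRz -> exists w (xRw & zRw)).
G1: fails — aRc but no w with aRw and cRw.
G2: fails — w3Rw4 but no w with w3Rw and w4Rw.
G3: fails — w0Rw2 but no w with w0Rw and w2Rw.
G4: fails — sRu but no w with sRw and uRw.
G5: condition met.
Valid on: G5.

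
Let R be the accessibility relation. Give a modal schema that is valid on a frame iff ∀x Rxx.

□r → r

This is reflexivity; the standard corresponding axiom is T: □r → r.
Suppose □r→r is valid. At any x set V(r)={w : Rxw}. Then □r holds at x, so r holds at x, i.e. Rxx.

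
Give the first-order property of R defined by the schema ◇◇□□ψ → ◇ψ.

∀x ∀y (xR²y → ∃w (yR²w ∧ xRw))

This is a Sahlqvist (Geach-type) schema ◇^2□^2ψ → □^0◇^1ψ.
First-order correspondent: ∀x ∀y (xR²y → ∃w (yR²w ∧ xRw)).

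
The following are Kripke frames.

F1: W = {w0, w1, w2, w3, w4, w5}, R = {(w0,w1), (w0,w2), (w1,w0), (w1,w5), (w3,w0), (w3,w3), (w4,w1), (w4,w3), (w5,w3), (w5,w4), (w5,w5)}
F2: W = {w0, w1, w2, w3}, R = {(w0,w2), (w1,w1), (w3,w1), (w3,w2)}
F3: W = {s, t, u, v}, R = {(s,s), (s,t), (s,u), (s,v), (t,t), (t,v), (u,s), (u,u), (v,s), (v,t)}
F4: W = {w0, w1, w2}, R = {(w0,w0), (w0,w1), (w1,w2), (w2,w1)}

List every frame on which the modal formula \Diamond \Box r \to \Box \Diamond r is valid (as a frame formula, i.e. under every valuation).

The schema corresponds to convergence: \forall x \forall y \forall z (Rxy \wedge Rxz \to \exists w (Ryw \wedge Rzw)).
F1: fails — Rw0w1 and Rw0w2 but w1 and w2 have no common successor.
F2: fails — Rw0w2 and Rw0w2 but w2 and w2 have no common successor.
F3: fails — Rsu and Rst but u and t have no common successor.
F4: fails — Rw0w1 and Rw0w0 but w1 and w0 have no common successor.
Valid on no frame.

none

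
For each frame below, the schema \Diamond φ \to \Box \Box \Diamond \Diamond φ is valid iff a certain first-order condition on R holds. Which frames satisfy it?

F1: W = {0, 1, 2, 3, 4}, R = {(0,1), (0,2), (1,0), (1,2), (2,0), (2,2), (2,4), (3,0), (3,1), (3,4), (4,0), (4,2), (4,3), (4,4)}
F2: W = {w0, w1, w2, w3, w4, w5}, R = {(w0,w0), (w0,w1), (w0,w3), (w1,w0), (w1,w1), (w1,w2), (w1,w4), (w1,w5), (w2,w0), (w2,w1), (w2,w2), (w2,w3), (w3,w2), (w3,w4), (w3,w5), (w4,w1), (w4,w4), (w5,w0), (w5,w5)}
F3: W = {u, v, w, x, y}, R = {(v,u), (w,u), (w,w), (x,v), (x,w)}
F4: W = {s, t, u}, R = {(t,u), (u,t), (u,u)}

Frame correspondent (Sahlqvist): \forall x \forall y \forall z ((xRy \wedge x R^2 z) \to \exists w (y = w \wedge z R^2 w)) — i.e. a generalized confluence (Geach) condition.
F1: fails — 0R1, 0R²0 but no w with 1=w and 0R²w.
F2: fails — w0Rw3, w0R²w4 but no w with w3=w and w4R²w.
F3: fails — wRu, wR²u but no t with u=t and uR²t.
F4: satisfies the condition.
Valid on: F4.

F4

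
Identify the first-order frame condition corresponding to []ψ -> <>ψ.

Suppose □ψ→◇ψ is valid. At any x set V(ψ)=W. Then □ψ at x, so ◇ψ at x, so x has a successor.
Conversely, on a frame with seriality the schema holds at every world under every valuation.
Frame condition: forall x exists y Rxy.

seriality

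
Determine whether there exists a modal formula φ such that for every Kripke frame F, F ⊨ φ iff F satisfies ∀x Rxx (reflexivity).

This is a Sahlqvist condition; the T axiom □r → r defines it.
Suppose □r→r is valid. At any x set V(r)={w : Rxw}. Then □r holds at x, so r holds at x, i.e. Rxx.

Definable; □r → r defines it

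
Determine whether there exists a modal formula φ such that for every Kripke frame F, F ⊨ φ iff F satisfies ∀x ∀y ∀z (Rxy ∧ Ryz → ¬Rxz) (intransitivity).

If a class were modally definable it would be closed under surjective bounded morphisms (Goldblatt–Thomason).
The 3-cycle (worlds a,b,c with a→b→c→a) is intransitive. Mapping every world to a single reflexive point • is a surjective bounded morphism; the reflexive point is not intransitive (R••∧R•• but R••).
So no modal formula (or set of formulas) defines exactly the intransitive frames.

Not definable by any modal formula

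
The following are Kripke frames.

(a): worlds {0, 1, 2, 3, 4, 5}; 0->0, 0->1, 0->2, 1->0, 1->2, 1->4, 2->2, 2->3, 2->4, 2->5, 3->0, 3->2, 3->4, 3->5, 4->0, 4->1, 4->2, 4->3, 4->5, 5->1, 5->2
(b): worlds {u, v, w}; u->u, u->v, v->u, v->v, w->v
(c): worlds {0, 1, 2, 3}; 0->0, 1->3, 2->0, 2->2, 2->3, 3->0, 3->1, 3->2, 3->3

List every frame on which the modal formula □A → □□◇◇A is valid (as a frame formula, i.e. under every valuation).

(a), (b)

This is the axiom for a generalized confluence (Geach) condition; its first-order frame correspondent is ∀x ∀z (xR²z → ∃w (xRw ∧ zR²w)).
(a): satisfies the condition.
(b): satisfies the condition.
(c): fails — 1R²0 but no w with 1Rw and 0R²w.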